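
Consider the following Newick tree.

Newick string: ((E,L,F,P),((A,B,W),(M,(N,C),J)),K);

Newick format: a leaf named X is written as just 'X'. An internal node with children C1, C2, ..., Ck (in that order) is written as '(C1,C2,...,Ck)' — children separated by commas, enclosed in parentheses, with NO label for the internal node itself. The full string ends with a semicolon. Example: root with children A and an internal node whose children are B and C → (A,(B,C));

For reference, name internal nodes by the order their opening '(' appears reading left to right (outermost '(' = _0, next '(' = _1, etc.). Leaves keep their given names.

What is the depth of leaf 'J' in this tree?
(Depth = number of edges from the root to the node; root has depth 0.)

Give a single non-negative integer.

Answer: 3

Derivation:
Newick: ((E,L,F,P),((A,B,W),(M,(N,C),J)),K);
Naming internals by '(' encounter order: outermost '(' = _0, next = _1, ...
Query node: J
Path from root: _0 -> _2 -> _4 -> J
Depth of J: 3 (number of edges from root)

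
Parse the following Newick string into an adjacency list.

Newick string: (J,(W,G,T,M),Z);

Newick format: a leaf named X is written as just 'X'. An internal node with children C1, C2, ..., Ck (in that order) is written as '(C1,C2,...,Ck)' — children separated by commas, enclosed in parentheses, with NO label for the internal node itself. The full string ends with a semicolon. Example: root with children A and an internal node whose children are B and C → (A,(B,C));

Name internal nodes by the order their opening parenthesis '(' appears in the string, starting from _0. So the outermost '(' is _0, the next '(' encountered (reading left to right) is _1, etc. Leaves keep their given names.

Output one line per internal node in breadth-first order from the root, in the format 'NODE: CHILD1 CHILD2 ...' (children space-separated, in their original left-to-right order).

Input: (J,(W,G,T,M),Z);
Scanning left-to-right, naming '(' by encounter order:
  pos 0: '(' -> open internal node _0 (depth 1)
  pos 3: '(' -> open internal node _1 (depth 2)
  pos 11: ')' -> close internal node _1 (now at depth 1)
  pos 14: ')' -> close internal node _0 (now at depth 0)
Total internal nodes: 2
BFS adjacency from root:
  _0: J _1 Z
  _1: W G T M

Answer: _0: J _1 Z
_1: W G T M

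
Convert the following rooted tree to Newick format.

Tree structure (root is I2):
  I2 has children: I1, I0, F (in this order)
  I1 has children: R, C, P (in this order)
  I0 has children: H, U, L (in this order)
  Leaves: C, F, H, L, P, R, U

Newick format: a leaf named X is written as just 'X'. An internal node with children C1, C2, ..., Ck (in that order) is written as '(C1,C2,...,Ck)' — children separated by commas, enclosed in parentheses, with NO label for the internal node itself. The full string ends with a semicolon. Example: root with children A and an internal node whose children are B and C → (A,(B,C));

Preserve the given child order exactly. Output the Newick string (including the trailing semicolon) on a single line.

internal I2 with children ['I1', 'I0', 'F']
  internal I1 with children ['R', 'C', 'P']
    leaf 'R' → 'R'
    leaf 'C' → 'C'
    leaf 'P' → 'P'
  → '(R,C,P)'
  internal I0 with children ['H', 'U', 'L']
    leaf 'H' → 'H'
    leaf 'U' → 'U'
    leaf 'L' → 'L'
  → '(H,U,L)'
  leaf 'F' → 'F'
→ '((R,C,P),(H,U,L),F)'
Final: ((R,C,P),(H,U,L),F);

Answer: ((R,C,P),(H,U,L),F);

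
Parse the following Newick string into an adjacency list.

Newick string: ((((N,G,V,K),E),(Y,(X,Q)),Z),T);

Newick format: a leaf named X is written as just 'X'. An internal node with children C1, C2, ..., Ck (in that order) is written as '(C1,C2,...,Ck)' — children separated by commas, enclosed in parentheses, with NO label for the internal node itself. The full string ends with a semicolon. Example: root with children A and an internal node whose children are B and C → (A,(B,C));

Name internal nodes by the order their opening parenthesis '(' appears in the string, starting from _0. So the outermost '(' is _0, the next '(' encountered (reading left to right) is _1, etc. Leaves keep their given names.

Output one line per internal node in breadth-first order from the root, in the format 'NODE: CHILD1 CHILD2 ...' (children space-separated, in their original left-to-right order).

Input: ((((N,G,V,K),E),(Y,(X,Q)),Z),T);
Scanning left-to-right, naming '(' by encounter order:
  pos 0: '(' -> open internal node _0 (depth 1)
  pos 1: '(' -> open internal node _1 (depth 2)
  pos 2: '(' -> open internal node _2 (depth 3)
  pos 3: '(' -> open internal node _3 (depth 4)
  pos 11: ')' -> close internal node _3 (now at depth 3)
  pos 14: ')' -> close internal node _2 (now at depth 2)
  pos 16: '(' -> open internal node _4 (depth 3)
  pos 19: '(' -> open internal node _5 (depth 4)
  pos 23: ')' -> close internal node _5 (now at depth 3)
  pos 24: ')' -> close internal node _4 (now at depth 2)
  pos 27: ')' -> close internal node _1 (now at depth 1)
  pos 30: ')' -> close internal node _0 (now at depth 0)
Total internal nodes: 6
BFS adjacency from root:
  _0: _1 T
  _1: _2 _4 Z
  _2: _3 E
  _4: Y _5
  _3: N G V K
  _5: X Q

Answer: _0: _1 T
_1: _2 _4 Z
_2: _3 E
_4: Y _5
_3: N G V K
_5: X Q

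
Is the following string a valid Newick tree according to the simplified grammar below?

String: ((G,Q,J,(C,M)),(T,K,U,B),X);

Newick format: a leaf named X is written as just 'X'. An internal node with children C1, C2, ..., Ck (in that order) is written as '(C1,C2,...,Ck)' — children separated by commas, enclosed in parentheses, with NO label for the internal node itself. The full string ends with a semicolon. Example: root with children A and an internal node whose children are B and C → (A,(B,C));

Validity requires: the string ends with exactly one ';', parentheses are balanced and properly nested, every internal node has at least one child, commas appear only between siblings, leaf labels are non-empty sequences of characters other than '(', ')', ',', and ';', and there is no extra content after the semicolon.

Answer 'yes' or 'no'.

Answer: yes

Derivation:
Input: ((G,Q,J,(C,M)),(T,K,U,B),X);
Paren balance: 4 '(' vs 4 ')' OK
Ends with single ';': True
Full parse: OK
Valid: True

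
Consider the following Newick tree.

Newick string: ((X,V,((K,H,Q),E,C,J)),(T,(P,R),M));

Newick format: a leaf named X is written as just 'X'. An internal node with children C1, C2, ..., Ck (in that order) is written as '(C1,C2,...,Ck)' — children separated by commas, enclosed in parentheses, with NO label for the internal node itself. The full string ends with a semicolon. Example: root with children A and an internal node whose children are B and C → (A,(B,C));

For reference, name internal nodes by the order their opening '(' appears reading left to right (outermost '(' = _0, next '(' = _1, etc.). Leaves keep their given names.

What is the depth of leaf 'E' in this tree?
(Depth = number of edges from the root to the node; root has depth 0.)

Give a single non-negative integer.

Newick: ((X,V,((K,H,Q),E,C,J)),(T,(P,R),M));
Naming internals by '(' encounter order: outermost '(' = _0, next = _1, ...
Query node: E
Path from root: _0 -> _1 -> _2 -> E
Depth of E: 3 (number of edges from root)

Answer: 3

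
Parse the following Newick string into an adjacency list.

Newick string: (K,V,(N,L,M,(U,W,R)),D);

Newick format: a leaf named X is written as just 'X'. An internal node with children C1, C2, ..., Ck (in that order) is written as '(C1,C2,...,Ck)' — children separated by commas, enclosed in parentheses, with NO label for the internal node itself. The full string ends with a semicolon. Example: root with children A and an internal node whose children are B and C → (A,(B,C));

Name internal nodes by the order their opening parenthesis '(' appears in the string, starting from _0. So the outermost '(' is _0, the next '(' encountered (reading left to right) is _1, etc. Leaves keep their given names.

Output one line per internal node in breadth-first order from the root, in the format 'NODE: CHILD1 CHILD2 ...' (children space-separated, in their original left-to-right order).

Input: (K,V,(N,L,M,(U,W,R)),D);
Scanning left-to-right, naming '(' by encounter order:
  pos 0: '(' -> open internal node _0 (depth 1)
  pos 5: '(' -> open internal node _1 (depth 2)
  pos 12: '(' -> open internal node _2 (depth 3)
  pos 18: ')' -> close internal node _2 (now at depth 2)
  pos 19: ')' -> close internal node _1 (now at depth 1)
  pos 22: ')' -> close internal node _0 (now at depth 0)
Total internal nodes: 3
BFS adjacency from root:
  _0: K V _1 D
  _1: N L M _2
  _2: U W R

Answer: _0: K V _1 D
_1: N L M _2
_2: U W R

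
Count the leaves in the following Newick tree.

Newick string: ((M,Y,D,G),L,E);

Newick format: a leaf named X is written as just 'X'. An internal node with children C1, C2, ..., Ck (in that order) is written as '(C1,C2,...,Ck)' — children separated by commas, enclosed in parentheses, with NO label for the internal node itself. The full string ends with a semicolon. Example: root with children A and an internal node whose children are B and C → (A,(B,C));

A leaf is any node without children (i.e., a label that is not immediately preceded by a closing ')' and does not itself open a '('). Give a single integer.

Newick: ((M,Y,D,G),L,E);
Scan left-to-right; a leaf is any maximal label run not followed by '(':
  pos 2: leaf 'M' → count = 1
  pos 4: leaf 'Y' → count = 2
  pos 6: leaf 'D' → count = 3
  pos 8: leaf 'G' → count = 4
  pos 11: leaf 'L' → count = 5
  pos 13: leaf 'E' → count = 6
Total leaves: 6

Answer: 6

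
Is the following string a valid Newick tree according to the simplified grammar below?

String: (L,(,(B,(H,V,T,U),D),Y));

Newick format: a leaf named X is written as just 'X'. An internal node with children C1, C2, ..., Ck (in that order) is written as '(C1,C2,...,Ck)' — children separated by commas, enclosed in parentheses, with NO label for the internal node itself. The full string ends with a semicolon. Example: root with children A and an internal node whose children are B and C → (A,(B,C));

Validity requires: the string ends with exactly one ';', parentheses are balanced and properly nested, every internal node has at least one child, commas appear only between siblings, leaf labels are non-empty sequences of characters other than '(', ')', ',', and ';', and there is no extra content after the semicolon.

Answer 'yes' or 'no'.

Input: (L,(,(B,(H,V,T,U),D),Y));
Paren balance: 4 '(' vs 4 ')' OK
Ends with single ';': True
Full parse: FAILS (empty leaf label at pos 4)
Valid: False

Answer: no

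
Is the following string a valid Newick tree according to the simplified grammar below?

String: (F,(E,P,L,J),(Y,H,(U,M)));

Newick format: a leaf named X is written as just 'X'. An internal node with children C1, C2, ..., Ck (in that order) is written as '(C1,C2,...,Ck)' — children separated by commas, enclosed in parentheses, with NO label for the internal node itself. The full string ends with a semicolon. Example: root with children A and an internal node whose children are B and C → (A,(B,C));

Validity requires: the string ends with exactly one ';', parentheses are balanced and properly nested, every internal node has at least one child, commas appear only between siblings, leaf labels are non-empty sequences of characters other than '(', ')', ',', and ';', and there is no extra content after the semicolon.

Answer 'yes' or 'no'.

Answer: yes

Derivation:
Input: (F,(E,P,L,J),(Y,H,(U,M)));
Paren balance: 4 '(' vs 4 ')' OK
Ends with single ';': True
Full parse: OK
Valid: True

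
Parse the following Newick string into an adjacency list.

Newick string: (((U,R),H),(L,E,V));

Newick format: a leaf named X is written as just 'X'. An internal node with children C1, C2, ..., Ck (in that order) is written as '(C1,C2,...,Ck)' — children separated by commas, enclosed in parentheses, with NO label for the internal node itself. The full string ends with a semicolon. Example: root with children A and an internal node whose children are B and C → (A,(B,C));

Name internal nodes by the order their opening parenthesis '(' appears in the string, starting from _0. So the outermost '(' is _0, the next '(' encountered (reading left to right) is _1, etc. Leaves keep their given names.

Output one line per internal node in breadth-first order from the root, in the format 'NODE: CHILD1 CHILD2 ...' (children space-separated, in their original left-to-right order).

Input: (((U,R),H),(L,E,V));
Scanning left-to-right, naming '(' by encounter order:
  pos 0: '(' -> open internal node _0 (depth 1)
  pos 1: '(' -> open internal node _1 (depth 2)
  pos 2: '(' -> open internal node _2 (depth 3)
  pos 6: ')' -> close internal node _2 (now at depth 2)
  pos 9: ')' -> close internal node _1 (now at depth 1)
  pos 11: '(' -> open internal node _3 (depth 2)
  pos 17: ')' -> close internal node _3 (now at depth 1)
  pos 18: ')' -> close internal node _0 (now at depth 0)
Total internal nodes: 4
BFS adjacency from root:
  _0: _1 _3
  _1: _2 H
  _3: L E V
  _2: U R

Answer: _0: _1 _3
_1: _2 H
_3: L E V
_2: U R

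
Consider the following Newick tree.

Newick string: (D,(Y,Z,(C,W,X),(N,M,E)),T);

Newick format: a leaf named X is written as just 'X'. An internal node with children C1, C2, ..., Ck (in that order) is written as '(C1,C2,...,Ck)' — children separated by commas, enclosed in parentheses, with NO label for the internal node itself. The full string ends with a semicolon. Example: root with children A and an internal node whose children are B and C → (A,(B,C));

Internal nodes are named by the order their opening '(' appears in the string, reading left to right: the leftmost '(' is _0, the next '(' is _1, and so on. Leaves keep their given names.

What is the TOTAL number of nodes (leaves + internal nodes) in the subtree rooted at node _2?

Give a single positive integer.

Newick: (D,(Y,Z,(C,W,X),(N,M,E)),T);
Locate _2: it is the '(' at position 8 (the 3rd '(' reading left to right).
Query: subtree rooted at _2
_2: subtree_size = 1 + 3
  C: subtree_size = 1 + 0
  W: subtree_size = 1 + 0
  X: subtree_size = 1 + 0
Total subtree size of _2: 4

Answer: 4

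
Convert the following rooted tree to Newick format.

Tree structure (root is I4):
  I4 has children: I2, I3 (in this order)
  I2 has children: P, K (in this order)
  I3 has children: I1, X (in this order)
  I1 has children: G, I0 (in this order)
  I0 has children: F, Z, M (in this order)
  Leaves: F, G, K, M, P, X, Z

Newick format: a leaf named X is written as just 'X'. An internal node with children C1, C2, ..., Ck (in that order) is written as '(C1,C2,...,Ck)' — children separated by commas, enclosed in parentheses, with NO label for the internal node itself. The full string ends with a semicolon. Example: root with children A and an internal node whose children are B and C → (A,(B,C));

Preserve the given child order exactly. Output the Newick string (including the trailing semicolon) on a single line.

Answer: ((P,K),((G,(F,Z,M)),X));

Derivation:
internal I4 with children ['I2', 'I3']
  internal I2 with children ['P', 'K']
    leaf 'P' → 'P'
    leaf 'K' → 'K'
  → '(P,K)'
  internal I3 with children ['I1', 'X']
    internal I1 with children ['G', 'I0']
      leaf 'G' → 'G'
      internal I0 with children ['F', 'Z', 'M']
        leaf 'F' → 'F'
        leaf 'Z' → 'Z'
        leaf 'M' → 'M'
      → '(F,Z,M)'
    → '(G,(F,Z,M))'
    leaf 'X' → 'X'
  → '((G,(F,Z,M)),X)'
→ '((P,K),((G,(F,Z,M)),X))'
Final: ((P,K),((G,(F,Z,M)),X));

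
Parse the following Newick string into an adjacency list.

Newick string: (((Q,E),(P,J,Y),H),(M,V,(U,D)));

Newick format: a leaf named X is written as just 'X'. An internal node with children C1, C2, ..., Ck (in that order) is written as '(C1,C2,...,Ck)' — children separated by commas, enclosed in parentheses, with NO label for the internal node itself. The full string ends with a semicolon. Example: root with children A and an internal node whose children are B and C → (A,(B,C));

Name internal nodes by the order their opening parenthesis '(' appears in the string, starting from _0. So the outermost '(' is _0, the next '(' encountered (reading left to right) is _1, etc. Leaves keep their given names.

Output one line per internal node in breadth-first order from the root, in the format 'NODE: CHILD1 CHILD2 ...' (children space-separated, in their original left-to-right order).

Input: (((Q,E),(P,J,Y),H),(M,V,(U,D)));
Scanning left-to-right, naming '(' by encounter order:
  pos 0: '(' -> open internal node _0 (depth 1)
  pos 1: '(' -> open internal node _1 (depth 2)
  pos 2: '(' -> open internal node _2 (depth 3)
  pos 6: ')' -> close internal node _2 (now at depth 2)
  pos 8: '(' -> open internal node _3 (depth 3)
  pos 14: ')' -> close internal node _3 (now at depth 2)
  pos 17: ')' -> close internal node _1 (now at depth 1)
  pos 19: '(' -> open internal node _4 (depth 2)
  pos 24: '(' -> open internal node _5 (depth 3)
  pos 28: ')' -> close internal node _5 (now at depth 2)
  pos 29: ')' -> close internal node _4 (now at depth 1)
  pos 30: ')' -> close internal node _0 (now at depth 0)
Total internal nodes: 6
BFS adjacency from root:
  _0: _1 _4
  _1: _2 _3 H
  _4: M V _5
  _2: Q E
  _3: P J Y
  _5: U D

Answer: _0: _1 _4
_1: _2 _3 H
_4: M V _5
_2: Q E
_3: P J Y
_5: U D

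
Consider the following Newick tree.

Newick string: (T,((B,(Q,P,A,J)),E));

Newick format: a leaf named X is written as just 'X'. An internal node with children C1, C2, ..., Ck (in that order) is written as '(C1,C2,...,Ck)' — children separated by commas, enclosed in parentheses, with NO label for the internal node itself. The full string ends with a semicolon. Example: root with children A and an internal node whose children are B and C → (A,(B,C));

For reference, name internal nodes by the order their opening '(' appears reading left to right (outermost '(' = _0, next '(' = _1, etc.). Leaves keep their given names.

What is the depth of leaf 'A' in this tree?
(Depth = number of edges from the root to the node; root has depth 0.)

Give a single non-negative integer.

Answer: 4

Derivation:
Newick: (T,((B,(Q,P,A,J)),E));
Naming internals by '(' encounter order: outermost '(' = _0, next = _1, ...
Query node: A
Path from root: _0 -> _1 -> _2 -> _3 -> A
Depth of A: 4 (number of edges from root)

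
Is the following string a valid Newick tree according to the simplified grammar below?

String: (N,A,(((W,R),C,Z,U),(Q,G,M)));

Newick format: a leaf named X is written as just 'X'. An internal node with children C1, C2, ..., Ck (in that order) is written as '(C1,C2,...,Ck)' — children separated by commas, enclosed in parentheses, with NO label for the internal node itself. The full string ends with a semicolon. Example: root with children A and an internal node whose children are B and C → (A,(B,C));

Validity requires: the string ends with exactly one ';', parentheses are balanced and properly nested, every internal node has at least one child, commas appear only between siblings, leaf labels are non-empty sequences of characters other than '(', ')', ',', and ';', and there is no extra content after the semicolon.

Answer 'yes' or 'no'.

Answer: yes

Derivation:
Input: (N,A,(((W,R),C,Z,U),(Q,G,M)));
Paren balance: 5 '(' vs 5 ')' OK
Ends with single ';': True
Full parse: OK
Valid: True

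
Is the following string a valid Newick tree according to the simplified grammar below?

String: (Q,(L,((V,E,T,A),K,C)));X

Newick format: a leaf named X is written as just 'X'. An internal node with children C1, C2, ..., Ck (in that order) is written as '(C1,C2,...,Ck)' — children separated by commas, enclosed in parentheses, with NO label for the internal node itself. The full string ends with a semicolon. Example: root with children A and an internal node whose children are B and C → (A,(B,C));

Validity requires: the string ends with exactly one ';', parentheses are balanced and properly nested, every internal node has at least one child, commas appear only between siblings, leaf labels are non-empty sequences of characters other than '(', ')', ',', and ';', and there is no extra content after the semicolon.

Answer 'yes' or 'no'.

Answer: no

Derivation:
Input: (Q,(L,((V,E,T,A),K,C)));X
Paren balance: 4 '(' vs 4 ')' OK
Ends with single ';': False
Full parse: FAILS (must end with ;)
Valid: False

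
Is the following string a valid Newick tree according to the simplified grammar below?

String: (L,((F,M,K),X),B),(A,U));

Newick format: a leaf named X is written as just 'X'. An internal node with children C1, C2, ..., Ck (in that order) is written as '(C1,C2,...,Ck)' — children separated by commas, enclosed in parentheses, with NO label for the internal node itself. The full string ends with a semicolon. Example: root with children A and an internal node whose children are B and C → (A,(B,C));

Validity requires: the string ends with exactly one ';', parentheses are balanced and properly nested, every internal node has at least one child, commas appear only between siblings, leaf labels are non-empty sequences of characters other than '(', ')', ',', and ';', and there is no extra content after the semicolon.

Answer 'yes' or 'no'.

Answer: no

Derivation:
Input: (L,((F,M,K),X),B),(A,U));
Paren balance: 4 '(' vs 5 ')' MISMATCH
Ends with single ';': True
Full parse: FAILS (extra content after tree at pos 17)
Valid: False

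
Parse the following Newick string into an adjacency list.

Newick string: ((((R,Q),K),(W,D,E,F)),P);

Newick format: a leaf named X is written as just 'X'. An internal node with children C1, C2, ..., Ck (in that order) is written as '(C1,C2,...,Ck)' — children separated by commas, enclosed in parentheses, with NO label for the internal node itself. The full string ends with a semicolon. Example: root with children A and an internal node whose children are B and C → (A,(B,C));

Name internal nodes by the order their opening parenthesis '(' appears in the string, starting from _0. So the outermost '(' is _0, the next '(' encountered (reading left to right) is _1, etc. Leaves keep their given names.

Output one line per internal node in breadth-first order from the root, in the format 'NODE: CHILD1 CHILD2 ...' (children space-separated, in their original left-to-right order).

Input: ((((R,Q),K),(W,D,E,F)),P);
Scanning left-to-right, naming '(' by encounter order:
  pos 0: '(' -> open internal node _0 (depth 1)
  pos 1: '(' -> open internal node _1 (depth 2)
  pos 2: '(' -> open internal node _2 (depth 3)
  pos 3: '(' -> open internal node _3 (depth 4)
  pos 7: ')' -> close internal node _3 (now at depth 3)
  pos 10: ')' -> close internal node _2 (now at depth 2)
  pos 12: '(' -> open internal node _4 (depth 3)
  pos 20: ')' -> close internal node _4 (now at depth 2)
  pos 21: ')' -> close internal node _1 (now at depth 1)
  pos 24: ')' -> close internal node _0 (now at depth 0)
Total internal nodes: 5
BFS adjacency from root:
  _0: _1 P
  _1: _2 _4
  _2: _3 K
  _4: W D E F
  _3: R Q

Answer: _0: _1 P
_1: _2 _4
_2: _3 K
_4: W D E F
_3: R Q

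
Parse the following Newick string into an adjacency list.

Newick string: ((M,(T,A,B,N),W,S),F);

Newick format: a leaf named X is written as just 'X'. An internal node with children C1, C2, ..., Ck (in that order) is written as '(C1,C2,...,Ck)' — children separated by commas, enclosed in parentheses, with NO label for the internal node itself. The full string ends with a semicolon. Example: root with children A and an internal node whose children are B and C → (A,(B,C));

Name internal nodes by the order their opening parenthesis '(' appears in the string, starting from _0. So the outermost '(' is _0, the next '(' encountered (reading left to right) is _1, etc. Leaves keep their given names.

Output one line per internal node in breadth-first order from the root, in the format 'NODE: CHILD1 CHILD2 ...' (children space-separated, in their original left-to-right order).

Input: ((M,(T,A,B,N),W,S),F);
Scanning left-to-right, naming '(' by encounter order:
  pos 0: '(' -> open internal node _0 (depth 1)
  pos 1: '(' -> open internal node _1 (depth 2)
  pos 4: '(' -> open internal node _2 (depth 3)
  pos 12: ')' -> close internal node _2 (now at depth 2)
  pos 17: ')' -> close internal node _1 (now at depth 1)
  pos 20: ')' -> close internal node _0 (now at depth 0)
Total internal nodes: 3
BFS adjacency from root:
  _0: _1 F
  _1: M _2 W S
  _2: T A B N

Answer: _0: _1 F
_1: M _2 W S
_2: T A B N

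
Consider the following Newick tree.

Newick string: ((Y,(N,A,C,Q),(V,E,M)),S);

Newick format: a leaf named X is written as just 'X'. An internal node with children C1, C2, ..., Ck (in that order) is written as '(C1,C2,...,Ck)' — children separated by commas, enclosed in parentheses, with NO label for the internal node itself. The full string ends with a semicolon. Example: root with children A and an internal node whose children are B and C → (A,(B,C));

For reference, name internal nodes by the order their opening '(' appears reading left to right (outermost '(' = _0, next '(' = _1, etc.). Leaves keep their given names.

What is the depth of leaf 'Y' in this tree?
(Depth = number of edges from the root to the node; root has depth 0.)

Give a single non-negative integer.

Newick: ((Y,(N,A,C,Q),(V,E,M)),S);
Naming internals by '(' encounter order: outermost '(' = _0, next = _1, ...
Query node: Y
Path from root: _0 -> _1 -> Y
Depth of Y: 2 (number of edges from root)

Answer: 2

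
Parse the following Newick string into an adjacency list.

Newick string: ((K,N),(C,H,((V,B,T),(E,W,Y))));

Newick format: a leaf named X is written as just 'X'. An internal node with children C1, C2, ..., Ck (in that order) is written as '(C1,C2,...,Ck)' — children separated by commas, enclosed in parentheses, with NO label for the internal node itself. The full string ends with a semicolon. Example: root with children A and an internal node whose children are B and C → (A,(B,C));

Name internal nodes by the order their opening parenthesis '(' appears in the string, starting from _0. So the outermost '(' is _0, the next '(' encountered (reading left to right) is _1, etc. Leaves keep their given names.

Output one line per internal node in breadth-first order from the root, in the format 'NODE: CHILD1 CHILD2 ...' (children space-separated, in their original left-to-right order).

Answer: _0: _1 _2
_1: K N
_2: C H _3
_3: _4 _5
_4: V B T
_5: E W Y

Derivation:
Input: ((K,N),(C,H,((V,B,T),(E,W,Y))));
Scanning left-to-right, naming '(' by encounter order:
  pos 0: '(' -> open internal node _0 (depth 1)
  pos 1: '(' -> open internal node _1 (depth 2)
  pos 5: ')' -> close internal node _1 (now at depth 1)
  pos 7: '(' -> open internal node _2 (depth 2)
  pos 12: '(' -> open internal node _3 (depth 3)
  pos 13: '(' -> open internal node _4 (depth 4)
  pos 19: ')' -> close internal node _4 (now at depth 3)
  pos 21: '(' -> open internal node _5 (depth 4)
  pos 27: ')' -> close internal node _5 (now at depth 3)
  pos 28: ')' -> close internal node _3 (now at depth 2)
  pos 29: ')' -> close internal node _2 (now at depth 1)
  pos 30: ')' -> close internal node _0 (now at depth 0)
Total internal nodes: 6
BFS adjacency from root:
  _0: _1 _2
  _1: K N
  _2: C H _3
  _3: _4 _5
  _4: V B T
  _5: E W Y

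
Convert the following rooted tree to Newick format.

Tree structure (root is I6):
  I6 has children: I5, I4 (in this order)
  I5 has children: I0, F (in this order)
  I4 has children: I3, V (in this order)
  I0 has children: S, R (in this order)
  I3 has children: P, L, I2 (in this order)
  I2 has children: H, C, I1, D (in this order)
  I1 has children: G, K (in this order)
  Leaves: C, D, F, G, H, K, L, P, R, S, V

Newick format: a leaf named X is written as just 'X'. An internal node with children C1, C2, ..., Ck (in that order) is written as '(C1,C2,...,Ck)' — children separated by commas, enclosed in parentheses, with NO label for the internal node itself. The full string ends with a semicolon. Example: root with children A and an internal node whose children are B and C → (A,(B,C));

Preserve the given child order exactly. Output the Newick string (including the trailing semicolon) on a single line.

internal I6 with children ['I5', 'I4']
  internal I5 with children ['I0', 'F']
    internal I0 with children ['S', 'R']
      leaf 'S' → 'S'
      leaf 'R' → 'R'
    → '(S,R)'
    leaf 'F' → 'F'
  → '((S,R),F)'
  internal I4 with children ['I3', 'V']
    internal I3 with children ['P', 'L', 'I2']
      leaf 'P' → 'P'
      leaf 'L' → 'L'
      internal I2 with children ['H', 'C', 'I1', 'D']
        leaf 'H' → 'H'
        leaf 'C' → 'C'
        internal I1 with children ['G', 'K']
          leaf 'G' → 'G'
          leaf 'K' → 'K'
        → '(G,K)'
        leaf 'D' → 'D'
      → '(H,C,(G,K),D)'
    → '(P,L,(H,C,(G,K),D))'
    leaf 'V' → 'V'
  → '((P,L,(H,C,(G,K),D)),V)'
→ '(((S,R),F),((P,L,(H,C,(G,K),D)),V))'
Final: (((S,R),F),((P,L,(H,C,(G,K),D)),V));

Answer: (((S,R),F),((P,L,(H,C,(G,K),D)),V));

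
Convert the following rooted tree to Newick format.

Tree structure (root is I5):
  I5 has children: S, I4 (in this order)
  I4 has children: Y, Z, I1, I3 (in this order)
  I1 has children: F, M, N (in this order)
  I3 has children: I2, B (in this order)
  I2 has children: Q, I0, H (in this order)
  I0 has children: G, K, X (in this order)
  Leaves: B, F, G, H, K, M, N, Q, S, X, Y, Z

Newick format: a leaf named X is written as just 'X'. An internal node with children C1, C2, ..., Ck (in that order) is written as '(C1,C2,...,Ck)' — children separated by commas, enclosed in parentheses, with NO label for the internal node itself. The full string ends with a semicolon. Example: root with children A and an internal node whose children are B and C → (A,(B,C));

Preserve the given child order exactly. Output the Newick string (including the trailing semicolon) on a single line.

internal I5 with children ['S', 'I4']
  leaf 'S' → 'S'
  internal I4 with children ['Y', 'Z', 'I1', 'I3']
    leaf 'Y' → 'Y'
    leaf 'Z' → 'Z'
    internal I1 with children ['F', 'M', 'N']
      leaf 'F' → 'F'
      leaf 'M' → 'M'
      leaf 'N' → 'N'
    → '(F,M,N)'
    internal I3 with children ['I2', 'B']
      internal I2 with children ['Q', 'I0', 'H']
        leaf 'Q' → 'Q'
        internal I0 with children ['G', 'K', 'X']
          leaf 'G' → 'G'
          leaf 'K' → 'K'
          leaf 'X' → 'X'
        → '(G,K,X)'
        leaf 'H' → 'H'
      → '(Q,(G,K,X),H)'
      leaf 'B' → 'B'
    → '((Q,(G,K,X),H),B)'
  → '(Y,Z,(F,M,N),((Q,(G,K,X),H),B))'
→ '(S,(Y,Z,(F,M,N),((Q,(G,K,X),H),B)))'
Final: (S,(Y,Z,(F,M,N),((Q,(G,K,X),H),B)));

Answer: (S,(Y,Z,(F,M,N),((Q,(G,K,X),H),B)));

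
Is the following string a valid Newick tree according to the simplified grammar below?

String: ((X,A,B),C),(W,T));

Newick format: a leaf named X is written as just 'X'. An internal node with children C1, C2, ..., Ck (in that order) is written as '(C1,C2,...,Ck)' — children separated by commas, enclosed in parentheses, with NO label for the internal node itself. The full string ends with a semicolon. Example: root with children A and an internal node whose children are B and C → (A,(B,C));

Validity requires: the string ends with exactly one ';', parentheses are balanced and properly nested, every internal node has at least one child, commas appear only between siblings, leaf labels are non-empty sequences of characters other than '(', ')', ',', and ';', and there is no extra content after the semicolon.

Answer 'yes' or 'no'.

Answer: no

Derivation:
Input: ((X,A,B),C),(W,T));
Paren balance: 3 '(' vs 4 ')' MISMATCH
Ends with single ';': True
Full parse: FAILS (extra content after tree at pos 11)
Valid: False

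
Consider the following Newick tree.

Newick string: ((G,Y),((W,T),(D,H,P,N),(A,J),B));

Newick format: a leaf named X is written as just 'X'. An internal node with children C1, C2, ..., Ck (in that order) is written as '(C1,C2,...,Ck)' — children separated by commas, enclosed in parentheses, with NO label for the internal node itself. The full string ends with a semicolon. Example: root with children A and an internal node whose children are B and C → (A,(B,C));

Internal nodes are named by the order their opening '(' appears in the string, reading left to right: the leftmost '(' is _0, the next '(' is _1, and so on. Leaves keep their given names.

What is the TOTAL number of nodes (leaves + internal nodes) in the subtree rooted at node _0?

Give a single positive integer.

Answer: 17

Derivation:
Newick: ((G,Y),((W,T),(D,H,P,N),(A,J),B));
Locate _0: it is the '(' at position 0 (the 1st '(' reading left to right).
Query: subtree rooted at _0
_0: subtree_size = 1 + 16
  _1: subtree_size = 1 + 2
    G: subtree_size = 1 + 0
    Y: subtree_size = 1 + 0
  _2: subtree_size = 1 + 12
    _3: subtree_size = 1 + 2
      W: subtree_size = 1 + 0
      T: subtree_size = 1 + 0
    _4: subtree_size = 1 + 4
      D: subtree_size = 1 + 0
      H: subtree_size = 1 + 0
      P: subtree_size = 1 + 0
      N: subtree_size = 1 + 0
    _5: subtree_size = 1 + 2
      A: subtree_size = 1 + 0
      J: subtree_size = 1 + 0
    B: subtree_size = 1 + 0
Total subtree size of _0: 17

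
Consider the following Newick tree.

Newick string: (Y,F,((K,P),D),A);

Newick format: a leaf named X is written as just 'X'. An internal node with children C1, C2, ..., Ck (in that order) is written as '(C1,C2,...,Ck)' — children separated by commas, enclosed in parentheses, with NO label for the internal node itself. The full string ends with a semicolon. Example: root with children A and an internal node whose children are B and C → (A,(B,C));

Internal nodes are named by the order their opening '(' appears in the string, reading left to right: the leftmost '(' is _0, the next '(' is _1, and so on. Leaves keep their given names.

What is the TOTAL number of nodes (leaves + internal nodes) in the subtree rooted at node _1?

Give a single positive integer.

Answer: 5

Derivation:
Newick: (Y,F,((K,P),D),A);
Locate _1: it is the '(' at position 5 (the 2nd '(' reading left to right).
Query: subtree rooted at _1
_1: subtree_size = 1 + 4
  _2: subtree_size = 1 + 2
    K: subtree_size = 1 + 0
    P: subtree_size = 1 + 0
  D: subtree_size = 1 + 0
Total subtree size of _1: 5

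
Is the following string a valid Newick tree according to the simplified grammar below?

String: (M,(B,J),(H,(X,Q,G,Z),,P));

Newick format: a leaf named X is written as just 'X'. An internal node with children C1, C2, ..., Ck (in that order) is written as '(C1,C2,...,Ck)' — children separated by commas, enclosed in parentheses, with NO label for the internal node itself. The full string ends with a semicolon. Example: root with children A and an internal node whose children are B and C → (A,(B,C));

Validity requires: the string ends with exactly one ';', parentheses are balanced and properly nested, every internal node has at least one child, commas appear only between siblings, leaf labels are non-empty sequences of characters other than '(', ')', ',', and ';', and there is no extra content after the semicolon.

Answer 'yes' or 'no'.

Input: (M,(B,J),(H,(X,Q,G,Z),,P));
Paren balance: 4 '(' vs 4 ')' OK
Ends with single ';': True
Full parse: FAILS (empty leaf label at pos 22)
Valid: False

Answer: no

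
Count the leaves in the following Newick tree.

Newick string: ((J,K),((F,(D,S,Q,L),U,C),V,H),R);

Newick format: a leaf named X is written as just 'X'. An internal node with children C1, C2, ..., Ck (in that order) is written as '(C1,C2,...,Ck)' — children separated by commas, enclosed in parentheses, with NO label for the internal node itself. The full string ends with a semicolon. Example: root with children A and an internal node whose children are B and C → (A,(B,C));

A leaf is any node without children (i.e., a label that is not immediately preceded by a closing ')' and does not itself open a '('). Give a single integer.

Newick: ((J,K),((F,(D,S,Q,L),U,C),V,H),R);
Scan left-to-right; a leaf is any maximal label run not followed by '(':
  pos 2: leaf 'J' → count = 1
  pos 4: leaf 'K' → count = 2
  pos 9: leaf 'F' → count = 3
  pos 12: leaf 'D' → count = 4
  pos 14: leaf 'S' → count = 5
  pos 16: leaf 'Q' → count = 6
  pos 18: leaf 'L' → count = 7
  pos 21: leaf 'U' → count = 8
  pos 23: leaf 'C' → count = 9
  pos 26: leaf 'V' → count = 10
  pos 28: leaf 'H' → count = 11
  pos 31: leaf 'R' → count = 12
Total leaves: 12

Answer: 12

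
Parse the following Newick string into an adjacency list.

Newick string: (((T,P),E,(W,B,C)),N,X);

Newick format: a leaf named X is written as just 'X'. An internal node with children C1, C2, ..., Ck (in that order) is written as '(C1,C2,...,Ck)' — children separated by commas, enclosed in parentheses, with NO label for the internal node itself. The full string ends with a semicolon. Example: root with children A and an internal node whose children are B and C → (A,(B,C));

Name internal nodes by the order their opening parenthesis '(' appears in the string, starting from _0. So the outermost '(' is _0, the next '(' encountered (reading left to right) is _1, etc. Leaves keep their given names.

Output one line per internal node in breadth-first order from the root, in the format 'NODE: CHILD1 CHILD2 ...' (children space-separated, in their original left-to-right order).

Answer: _0: _1 N X
_1: _2 E _3
_2: T P
_3: W B C

Derivation:
Input: (((T,P),E,(W,B,C)),N,X);
Scanning left-to-right, naming '(' by encounter order:
  pos 0: '(' -> open internal node _0 (depth 1)
  pos 1: '(' -> open internal node _1 (depth 2)
  pos 2: '(' -> open internal node _2 (depth 3)
  pos 6: ')' -> close internal node _2 (now at depth 2)
  pos 10: '(' -> open internal node _3 (depth 3)
  pos 16: ')' -> close internal node _3 (now at depth 2)
  pos 17: ')' -> close internal node _1 (now at depth 1)
  pos 22: ')' -> close internal node _0 (now at depth 0)
Total internal nodes: 4
BFS adjacency from root:
  _0: _1 N X
  _1: _2 E _3
  _2: T P
  _3: W B C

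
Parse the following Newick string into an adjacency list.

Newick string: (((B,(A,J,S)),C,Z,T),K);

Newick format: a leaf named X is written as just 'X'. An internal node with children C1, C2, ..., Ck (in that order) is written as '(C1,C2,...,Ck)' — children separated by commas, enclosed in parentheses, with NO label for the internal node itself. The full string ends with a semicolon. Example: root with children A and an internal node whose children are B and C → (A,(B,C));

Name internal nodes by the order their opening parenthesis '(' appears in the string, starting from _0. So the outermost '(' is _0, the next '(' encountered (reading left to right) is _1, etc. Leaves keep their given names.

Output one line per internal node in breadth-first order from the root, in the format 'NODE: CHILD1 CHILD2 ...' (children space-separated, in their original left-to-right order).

Input: (((B,(A,J,S)),C,Z,T),K);
Scanning left-to-right, naming '(' by encounter order:
  pos 0: '(' -> open internal node _0 (depth 1)
  pos 1: '(' -> open internal node _1 (depth 2)
  pos 2: '(' -> open internal node _2 (depth 3)
  pos 5: '(' -> open internal node _3 (depth 4)
  pos 11: ')' -> close internal node _3 (now at depth 3)
  pos 12: ')' -> close internal node _2 (now at depth 2)
  pos 19: ')' -> close internal node _1 (now at depth 1)
  pos 22: ')' -> close internal node _0 (now at depth 0)
Total internal nodes: 4
BFS adjacency from root:
  _0: _1 K
  _1: _2 C Z T
  _2: B _3
  _3: A J S

Answer: _0: _1 K
_1: _2 C Z T
_2: B _3
_3: A J S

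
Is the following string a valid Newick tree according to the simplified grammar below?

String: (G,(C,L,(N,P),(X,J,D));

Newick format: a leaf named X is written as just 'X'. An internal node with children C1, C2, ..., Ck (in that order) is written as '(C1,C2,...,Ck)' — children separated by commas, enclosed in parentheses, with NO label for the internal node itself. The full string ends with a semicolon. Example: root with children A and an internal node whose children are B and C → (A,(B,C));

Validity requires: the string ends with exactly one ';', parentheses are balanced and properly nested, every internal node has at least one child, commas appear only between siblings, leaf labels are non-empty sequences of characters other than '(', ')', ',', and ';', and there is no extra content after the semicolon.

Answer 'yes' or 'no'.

Input: (G,(C,L,(N,P),(X,J,D));
Paren balance: 4 '(' vs 3 ')' MISMATCH
Ends with single ';': True
Full parse: FAILS (expected , or ) at pos 22)
Valid: False

Answer: no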